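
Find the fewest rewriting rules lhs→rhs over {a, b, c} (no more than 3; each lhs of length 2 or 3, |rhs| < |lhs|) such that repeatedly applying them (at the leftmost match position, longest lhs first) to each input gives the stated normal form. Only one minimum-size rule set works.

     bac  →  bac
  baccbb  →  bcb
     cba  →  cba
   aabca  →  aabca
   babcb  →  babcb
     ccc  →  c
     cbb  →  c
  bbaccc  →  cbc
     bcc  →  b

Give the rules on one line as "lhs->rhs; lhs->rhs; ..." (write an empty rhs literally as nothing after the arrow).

acc->cb; bb->; cc->

  | bac
  | baccbb => bcbbb => bcb
  | cba
  | aabca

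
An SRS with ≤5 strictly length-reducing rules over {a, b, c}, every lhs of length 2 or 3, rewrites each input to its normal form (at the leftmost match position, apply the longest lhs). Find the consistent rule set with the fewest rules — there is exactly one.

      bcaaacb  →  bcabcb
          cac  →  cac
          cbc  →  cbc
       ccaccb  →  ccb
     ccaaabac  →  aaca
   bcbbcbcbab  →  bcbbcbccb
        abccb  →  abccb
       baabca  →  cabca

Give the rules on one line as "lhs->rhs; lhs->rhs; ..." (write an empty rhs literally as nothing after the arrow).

aaa->ab; ba->c; bac->ca; cca->

  | bcaaacb => bcabcb
  | cac
  | cbc
  | ccaccb => ccb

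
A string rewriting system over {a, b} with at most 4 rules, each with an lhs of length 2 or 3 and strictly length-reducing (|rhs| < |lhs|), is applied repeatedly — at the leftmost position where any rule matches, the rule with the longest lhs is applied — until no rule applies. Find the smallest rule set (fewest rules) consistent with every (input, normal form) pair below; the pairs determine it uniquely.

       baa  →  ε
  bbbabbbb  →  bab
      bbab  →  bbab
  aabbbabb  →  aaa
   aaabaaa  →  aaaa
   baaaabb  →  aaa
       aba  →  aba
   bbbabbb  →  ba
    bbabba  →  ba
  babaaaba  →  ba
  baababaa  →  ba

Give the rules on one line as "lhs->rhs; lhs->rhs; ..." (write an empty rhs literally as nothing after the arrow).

abb->aa; baa->; bbb->ba

  | baa => ε
  | bbbabbbb => baabbbb => bbbb => bab
  | bbab
  | aabbbabb => aaababb => aaabaa => aaa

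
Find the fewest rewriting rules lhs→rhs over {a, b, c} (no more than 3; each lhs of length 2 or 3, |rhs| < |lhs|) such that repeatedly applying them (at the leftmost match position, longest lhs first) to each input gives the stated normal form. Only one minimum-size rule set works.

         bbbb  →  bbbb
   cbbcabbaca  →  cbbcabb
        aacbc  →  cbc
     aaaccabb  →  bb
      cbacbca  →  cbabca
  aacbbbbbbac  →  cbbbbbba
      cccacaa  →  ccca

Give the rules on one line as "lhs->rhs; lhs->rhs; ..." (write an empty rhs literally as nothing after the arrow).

  | bbbb
  | cbbcabbaca => cbbcabbaa => cbbcabb
  | aacbc => cbc
  | aaaccabb => accabb => acabb => aabb => bb

aa->; ac->a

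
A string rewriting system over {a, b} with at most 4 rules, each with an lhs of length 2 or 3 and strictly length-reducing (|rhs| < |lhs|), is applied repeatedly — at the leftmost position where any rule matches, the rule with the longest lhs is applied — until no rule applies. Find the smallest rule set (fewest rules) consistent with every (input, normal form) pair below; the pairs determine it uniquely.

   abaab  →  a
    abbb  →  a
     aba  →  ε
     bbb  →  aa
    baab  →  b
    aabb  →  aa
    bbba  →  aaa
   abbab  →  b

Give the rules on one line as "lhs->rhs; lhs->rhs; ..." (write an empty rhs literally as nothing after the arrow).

  | abaab => ab => a
  | abbb => abb => ab => a
  | aba => ε
  | bbb => aa

ab->a; aba->; baa->; bbb->aa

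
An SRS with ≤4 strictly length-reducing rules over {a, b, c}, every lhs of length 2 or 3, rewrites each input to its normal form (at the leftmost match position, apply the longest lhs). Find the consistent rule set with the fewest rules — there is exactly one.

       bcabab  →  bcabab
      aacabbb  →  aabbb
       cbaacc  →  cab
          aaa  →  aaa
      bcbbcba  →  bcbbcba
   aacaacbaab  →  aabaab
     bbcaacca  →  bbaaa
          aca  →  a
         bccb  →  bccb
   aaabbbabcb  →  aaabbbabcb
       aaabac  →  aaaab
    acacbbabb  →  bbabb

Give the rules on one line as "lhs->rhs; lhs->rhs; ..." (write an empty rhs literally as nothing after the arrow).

  | bcabab
  | aacabbb => aabbb
  | cbaacc => cbac => cab
  | aaa

ac->; bac->ab; cac->aa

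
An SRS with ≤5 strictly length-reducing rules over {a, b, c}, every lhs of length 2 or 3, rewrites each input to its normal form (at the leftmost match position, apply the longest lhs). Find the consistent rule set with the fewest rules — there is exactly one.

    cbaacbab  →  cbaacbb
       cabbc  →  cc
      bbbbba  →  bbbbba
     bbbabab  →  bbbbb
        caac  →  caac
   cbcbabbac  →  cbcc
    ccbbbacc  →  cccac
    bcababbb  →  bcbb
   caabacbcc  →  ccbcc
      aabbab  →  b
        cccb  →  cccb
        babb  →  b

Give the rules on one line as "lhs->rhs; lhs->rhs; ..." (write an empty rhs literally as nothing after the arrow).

ab->b; abb->; bac->c; bbc->ca

  | cbaacbab => cbaacbb
  | cabbc => cc
  | bbbbba
  | bbbabab => bbbbab => bbbbb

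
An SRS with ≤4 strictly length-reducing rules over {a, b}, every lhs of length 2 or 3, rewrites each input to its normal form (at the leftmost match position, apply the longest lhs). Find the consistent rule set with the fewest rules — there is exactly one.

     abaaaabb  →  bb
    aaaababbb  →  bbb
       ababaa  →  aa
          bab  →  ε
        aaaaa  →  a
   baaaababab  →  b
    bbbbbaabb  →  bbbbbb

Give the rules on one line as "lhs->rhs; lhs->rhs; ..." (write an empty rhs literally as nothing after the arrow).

aaa->a; aab->; ab->b; bab->

  | abaaaabb => baaaabb => baabb => bb
  | aaaababbb => aababbb => abbb => bbb
  | ababaa => babaa => aa
  | bab => ε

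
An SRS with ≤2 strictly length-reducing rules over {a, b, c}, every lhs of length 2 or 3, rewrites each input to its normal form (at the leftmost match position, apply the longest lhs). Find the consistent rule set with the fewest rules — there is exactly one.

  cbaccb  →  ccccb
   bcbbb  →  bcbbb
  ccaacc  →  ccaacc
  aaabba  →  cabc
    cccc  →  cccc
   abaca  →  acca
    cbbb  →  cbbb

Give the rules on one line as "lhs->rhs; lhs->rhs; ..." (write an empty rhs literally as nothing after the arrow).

  | cbaccb => ccccb
  | bcbbb
  | ccaacc
  | aaabba => cabba => cabc

aaa->ca; ba->c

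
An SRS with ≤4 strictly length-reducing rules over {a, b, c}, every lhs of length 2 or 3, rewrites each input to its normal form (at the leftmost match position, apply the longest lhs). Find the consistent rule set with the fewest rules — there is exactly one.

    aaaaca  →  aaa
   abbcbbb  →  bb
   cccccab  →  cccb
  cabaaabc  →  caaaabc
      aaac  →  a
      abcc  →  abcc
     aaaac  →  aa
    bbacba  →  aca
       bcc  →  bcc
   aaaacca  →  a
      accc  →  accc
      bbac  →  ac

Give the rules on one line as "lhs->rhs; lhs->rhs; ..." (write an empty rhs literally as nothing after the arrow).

aac->; ba->a; bcb->ac; cca->

  | aaaaca => aaa
  | abbcbbb => abacbb => aacbb => bb
  | cccccab => cccb
  | cabaaabc => caaaabc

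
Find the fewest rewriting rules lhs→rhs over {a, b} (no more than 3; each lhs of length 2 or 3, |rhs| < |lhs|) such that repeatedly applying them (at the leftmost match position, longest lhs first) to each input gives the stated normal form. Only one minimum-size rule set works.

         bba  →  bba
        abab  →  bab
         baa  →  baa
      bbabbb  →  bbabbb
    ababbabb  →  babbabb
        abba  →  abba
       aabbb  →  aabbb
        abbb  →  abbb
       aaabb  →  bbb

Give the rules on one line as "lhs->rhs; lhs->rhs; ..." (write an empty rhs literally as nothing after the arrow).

aaa->b; aba->ba

  | bba
  | abab => bab
  | baa
  | bbabbb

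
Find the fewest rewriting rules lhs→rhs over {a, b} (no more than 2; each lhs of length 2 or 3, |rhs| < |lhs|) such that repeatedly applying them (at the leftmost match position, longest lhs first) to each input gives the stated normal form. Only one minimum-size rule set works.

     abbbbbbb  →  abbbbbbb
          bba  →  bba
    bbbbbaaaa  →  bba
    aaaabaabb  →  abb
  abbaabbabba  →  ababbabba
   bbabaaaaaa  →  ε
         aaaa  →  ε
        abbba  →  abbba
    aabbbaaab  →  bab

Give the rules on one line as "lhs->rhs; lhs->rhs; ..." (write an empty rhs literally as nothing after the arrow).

  | abbbbbbb
  | bba
  | bbbbbaaaa => bbbbaaa => bbbaa => bba
  | aaaabaabb => aabaabb => baabb => abb

aa->; baa->a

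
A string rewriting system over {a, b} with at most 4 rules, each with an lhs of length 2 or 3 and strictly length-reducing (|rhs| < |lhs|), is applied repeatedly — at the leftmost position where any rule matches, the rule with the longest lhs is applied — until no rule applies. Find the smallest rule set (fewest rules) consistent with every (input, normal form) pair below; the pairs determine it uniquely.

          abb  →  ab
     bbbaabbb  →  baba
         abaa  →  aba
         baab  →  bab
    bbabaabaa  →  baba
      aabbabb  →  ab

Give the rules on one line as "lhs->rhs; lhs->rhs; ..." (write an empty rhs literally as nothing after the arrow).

  | abb => ab
  | bbbaabbb => baaabbb => baabbb => babbb => baba
  | abaa => aba
  | baab => bab

aa->a; bb->b; bba->; bbb->ba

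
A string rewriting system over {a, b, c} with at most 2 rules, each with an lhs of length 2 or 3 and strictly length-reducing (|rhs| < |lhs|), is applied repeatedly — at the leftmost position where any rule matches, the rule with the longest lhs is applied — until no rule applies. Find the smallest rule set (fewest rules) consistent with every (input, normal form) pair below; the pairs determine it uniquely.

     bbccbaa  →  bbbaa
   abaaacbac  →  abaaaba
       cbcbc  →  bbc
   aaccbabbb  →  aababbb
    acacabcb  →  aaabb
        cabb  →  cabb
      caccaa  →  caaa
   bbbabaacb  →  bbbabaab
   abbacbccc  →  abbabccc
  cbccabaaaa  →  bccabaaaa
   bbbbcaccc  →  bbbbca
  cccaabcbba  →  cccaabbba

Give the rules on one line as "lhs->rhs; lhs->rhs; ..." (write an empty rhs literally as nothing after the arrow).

  | bbccbaa => bbcbaa => bbbaa
  | abaaacbac => abaaabac => abaaaba
  | cbcbc => bcbc => bbc
  | aaccbabbb => aacbabbb => aababbb

ac->a; cb->b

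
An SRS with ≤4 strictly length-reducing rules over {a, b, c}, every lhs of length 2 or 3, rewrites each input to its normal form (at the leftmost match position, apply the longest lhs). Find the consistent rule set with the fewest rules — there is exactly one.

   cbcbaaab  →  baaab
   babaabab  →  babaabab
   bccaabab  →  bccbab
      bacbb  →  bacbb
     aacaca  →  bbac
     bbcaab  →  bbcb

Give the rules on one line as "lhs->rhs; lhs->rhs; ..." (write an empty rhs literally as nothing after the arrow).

  | cbcbaaab => baaab
  | babaabab
  | bccaabab => bccabab => bccbab
  | bacbb

aac->bb; ca->c; cbc->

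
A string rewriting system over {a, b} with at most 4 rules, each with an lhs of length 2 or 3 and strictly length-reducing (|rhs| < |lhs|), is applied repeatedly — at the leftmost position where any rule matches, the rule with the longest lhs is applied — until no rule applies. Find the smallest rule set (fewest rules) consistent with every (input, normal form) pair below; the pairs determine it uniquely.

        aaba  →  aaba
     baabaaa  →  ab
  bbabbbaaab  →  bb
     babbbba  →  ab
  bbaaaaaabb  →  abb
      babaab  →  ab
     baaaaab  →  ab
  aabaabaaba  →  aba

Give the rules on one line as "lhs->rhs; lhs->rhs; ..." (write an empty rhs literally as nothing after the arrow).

  | aaba
  | baabaaa => bbbaaa => aaa => ab
  | bbabbbaaab => baabbaaab => bbbbaaab => baaab => bbab => baa => bb
  | babbbba => aabbba => aaa => ab

aaa->ab; baa->bb; bab->aa; bbb->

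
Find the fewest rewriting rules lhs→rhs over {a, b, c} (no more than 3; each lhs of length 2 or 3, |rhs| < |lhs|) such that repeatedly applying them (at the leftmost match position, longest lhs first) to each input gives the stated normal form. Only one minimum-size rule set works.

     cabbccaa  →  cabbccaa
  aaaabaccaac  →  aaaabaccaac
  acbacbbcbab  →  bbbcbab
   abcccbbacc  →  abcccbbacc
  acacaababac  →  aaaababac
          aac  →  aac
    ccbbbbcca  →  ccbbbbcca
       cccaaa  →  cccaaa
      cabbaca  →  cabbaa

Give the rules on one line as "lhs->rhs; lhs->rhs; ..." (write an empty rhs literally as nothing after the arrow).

aca->aa; acb->b

  | cabbccaa
  | aaaabaccaac
  | acbacbbcbab => bacbbcbab => bbbcbab
  | abcccbbacc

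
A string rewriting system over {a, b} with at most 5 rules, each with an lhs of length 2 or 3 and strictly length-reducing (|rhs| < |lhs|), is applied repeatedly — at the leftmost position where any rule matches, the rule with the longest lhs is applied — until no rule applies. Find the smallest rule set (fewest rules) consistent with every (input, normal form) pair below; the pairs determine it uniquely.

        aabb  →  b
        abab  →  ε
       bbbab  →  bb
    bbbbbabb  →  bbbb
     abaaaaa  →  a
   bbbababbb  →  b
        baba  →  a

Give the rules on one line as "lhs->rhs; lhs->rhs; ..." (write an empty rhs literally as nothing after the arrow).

  | aabb => abb => b
  | abab => ab => ε
  | bbbab => bbba => bb
  | bbbbbabb => bbbbbab => bbbbba => bbbb

aa->a; ab->; ba->; bab->ba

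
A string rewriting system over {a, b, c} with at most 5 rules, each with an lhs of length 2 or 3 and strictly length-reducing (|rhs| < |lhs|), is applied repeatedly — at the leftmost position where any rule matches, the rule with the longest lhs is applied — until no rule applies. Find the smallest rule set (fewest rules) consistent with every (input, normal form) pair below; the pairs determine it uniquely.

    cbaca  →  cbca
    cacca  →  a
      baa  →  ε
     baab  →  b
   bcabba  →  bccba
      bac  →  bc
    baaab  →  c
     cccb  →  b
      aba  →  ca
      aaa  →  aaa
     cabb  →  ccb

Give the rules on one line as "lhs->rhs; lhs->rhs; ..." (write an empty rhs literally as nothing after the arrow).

ab->c; ac->c; baa->; ccc->

  | cbaca => cbca
  | cacca => ccca => a
  | baa => ε
  | baab => b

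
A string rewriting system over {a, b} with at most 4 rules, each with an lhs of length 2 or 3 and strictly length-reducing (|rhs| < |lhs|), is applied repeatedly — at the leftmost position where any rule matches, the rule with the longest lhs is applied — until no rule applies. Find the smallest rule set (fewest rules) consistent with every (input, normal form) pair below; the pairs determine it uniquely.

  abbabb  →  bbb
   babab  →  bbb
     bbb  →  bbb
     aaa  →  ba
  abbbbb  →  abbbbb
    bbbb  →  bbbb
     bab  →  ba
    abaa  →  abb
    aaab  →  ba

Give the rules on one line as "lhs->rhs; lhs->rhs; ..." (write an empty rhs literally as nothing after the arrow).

aa->b; bab->ba; bba->a

  | abbabb => aabb => bbb
  | babab => baab => bbb
  | bbb
  | aaa => ba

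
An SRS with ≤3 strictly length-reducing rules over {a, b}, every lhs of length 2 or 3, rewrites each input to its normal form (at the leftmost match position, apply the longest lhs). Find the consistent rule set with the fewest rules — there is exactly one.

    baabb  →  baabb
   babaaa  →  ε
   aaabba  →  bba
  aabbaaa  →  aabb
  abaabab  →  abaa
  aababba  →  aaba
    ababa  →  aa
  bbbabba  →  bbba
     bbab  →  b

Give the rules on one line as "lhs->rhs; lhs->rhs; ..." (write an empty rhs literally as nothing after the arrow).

aaa->; bab->

  | baabb
  | babaaa => aaa => ε
  | aaabba => bba
  | aabbaaa => aabb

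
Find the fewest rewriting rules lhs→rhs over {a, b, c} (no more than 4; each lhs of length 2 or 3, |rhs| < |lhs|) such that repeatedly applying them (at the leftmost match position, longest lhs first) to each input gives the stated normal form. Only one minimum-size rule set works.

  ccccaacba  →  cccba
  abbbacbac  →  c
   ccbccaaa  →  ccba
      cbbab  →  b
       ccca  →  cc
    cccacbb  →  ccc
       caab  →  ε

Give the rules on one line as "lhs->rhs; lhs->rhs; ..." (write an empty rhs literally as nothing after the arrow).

  | ccccaacba => cccacba => cccba
  | abbbacbac => bbacbac => acbac => cac => c
  | ccbccaaa => ccbcaa => ccba
  | cbbab => cab => b

ab->; acb->c; bb->; ca->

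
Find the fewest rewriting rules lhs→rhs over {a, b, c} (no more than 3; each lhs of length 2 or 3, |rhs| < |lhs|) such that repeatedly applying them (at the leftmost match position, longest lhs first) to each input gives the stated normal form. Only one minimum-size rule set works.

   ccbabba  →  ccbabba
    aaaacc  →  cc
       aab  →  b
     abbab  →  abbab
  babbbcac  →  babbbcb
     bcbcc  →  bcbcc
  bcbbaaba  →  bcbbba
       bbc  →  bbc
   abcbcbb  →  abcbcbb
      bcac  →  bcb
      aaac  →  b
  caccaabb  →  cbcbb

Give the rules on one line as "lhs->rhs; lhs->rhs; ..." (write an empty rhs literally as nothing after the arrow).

aa->; ac->b

  | ccbabba
  | aaaacc => aacc => cc
  | aab => b
  | abbab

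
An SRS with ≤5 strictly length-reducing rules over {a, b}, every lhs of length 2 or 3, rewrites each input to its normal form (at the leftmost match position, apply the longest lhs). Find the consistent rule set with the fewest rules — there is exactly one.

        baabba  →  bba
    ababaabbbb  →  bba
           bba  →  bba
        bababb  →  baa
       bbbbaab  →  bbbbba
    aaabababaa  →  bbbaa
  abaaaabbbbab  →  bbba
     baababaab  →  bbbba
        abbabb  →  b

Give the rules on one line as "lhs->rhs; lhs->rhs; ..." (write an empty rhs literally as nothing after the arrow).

  | baabba => bbaba => bba
  | ababaabbbb => abaabbbb => aabbbb => babbb => baab => bba
  | bba
  | bababb => babb => baa

aaa->aa; aab->ba; ab->; abb->aa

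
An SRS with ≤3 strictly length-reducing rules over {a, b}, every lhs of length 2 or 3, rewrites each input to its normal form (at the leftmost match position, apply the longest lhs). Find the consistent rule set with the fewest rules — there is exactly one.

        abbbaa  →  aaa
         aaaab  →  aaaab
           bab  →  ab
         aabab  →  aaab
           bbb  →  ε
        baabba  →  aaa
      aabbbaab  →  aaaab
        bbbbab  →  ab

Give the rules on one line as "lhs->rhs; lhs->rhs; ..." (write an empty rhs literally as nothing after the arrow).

ba->a; bbb->

  | abbbaa => aaa
  | aaaab
  | bab => ab
  | aabab => aaab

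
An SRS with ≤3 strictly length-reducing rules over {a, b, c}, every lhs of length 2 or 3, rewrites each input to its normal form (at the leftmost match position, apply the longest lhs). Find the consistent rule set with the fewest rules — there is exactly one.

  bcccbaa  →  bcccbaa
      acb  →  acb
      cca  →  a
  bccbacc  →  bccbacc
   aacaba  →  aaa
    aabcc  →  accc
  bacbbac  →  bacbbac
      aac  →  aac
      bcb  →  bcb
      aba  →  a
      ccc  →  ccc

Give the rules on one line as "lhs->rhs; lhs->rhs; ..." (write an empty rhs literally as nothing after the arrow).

  | bcccbaa
  | acb
  | cca => ca => a
  | bccbacc

ab->c; ca->a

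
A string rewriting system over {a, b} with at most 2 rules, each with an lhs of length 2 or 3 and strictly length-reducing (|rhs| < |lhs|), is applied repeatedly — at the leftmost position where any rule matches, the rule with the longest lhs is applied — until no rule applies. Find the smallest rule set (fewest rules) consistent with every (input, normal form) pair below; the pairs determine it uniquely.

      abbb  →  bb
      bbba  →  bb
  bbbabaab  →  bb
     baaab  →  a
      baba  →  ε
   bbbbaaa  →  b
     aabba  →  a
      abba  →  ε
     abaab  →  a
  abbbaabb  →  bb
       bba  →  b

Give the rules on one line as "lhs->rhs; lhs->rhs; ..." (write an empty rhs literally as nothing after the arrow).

  | abbb => bb
  | bbba => bb
  | bbbabaab => bbbaab => bbab => bb
  | baaab => aab => a

ab->; ba->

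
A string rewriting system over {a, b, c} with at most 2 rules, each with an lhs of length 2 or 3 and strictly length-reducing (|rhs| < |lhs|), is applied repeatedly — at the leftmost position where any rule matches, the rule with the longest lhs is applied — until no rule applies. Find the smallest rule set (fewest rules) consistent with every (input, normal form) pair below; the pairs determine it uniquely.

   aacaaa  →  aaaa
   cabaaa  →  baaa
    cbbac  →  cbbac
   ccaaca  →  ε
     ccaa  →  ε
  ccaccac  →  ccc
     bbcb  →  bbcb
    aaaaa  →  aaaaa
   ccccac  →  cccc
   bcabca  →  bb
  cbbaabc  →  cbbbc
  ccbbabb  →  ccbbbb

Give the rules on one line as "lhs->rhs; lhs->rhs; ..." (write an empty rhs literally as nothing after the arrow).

  | aacaaa => aaaa
  | cabaaa => baaa
  | cbbac
  | ccaaca => caca => ca => ε

ab->b; ca->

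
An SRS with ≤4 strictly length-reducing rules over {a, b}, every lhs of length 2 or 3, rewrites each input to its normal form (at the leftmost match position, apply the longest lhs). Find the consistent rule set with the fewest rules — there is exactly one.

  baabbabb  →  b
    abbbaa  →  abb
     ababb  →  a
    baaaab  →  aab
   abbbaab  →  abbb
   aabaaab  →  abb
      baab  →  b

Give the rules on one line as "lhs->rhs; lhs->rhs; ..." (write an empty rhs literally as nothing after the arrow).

aaa->ab; ba->; baa->; bab->ba

  | baabbabb => bbabb => bbab => bba => b
  | abbbaa => abb
  | ababb => abab => aba => a
  | baaaab => aab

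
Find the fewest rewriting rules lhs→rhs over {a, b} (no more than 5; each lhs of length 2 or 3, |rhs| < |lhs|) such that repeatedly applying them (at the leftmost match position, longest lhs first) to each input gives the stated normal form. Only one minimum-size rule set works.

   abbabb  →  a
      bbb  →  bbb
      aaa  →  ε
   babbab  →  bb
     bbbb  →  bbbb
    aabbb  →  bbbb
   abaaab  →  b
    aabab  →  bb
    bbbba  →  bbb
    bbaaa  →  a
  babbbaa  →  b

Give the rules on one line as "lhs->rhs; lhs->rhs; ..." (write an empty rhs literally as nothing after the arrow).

  | abbabb => ababb => abb => ab => a
  | bbb
  | aaa => ba => ε
  | babbab => bbab => bb

aa->b; ab->a; aba->a; ba->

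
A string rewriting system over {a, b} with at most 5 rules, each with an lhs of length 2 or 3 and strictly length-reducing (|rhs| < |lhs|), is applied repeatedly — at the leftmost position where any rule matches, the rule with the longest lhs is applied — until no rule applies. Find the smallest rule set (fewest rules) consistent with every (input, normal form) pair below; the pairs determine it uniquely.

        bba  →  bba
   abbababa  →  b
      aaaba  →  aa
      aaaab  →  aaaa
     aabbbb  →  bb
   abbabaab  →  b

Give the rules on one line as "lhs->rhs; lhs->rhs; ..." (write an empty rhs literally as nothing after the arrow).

ab->a; aba->; abb->ba; baa->

  | bba
  | abbababa => baababa => baba => b
  | aaaba => aa
  | aaaab => aaaa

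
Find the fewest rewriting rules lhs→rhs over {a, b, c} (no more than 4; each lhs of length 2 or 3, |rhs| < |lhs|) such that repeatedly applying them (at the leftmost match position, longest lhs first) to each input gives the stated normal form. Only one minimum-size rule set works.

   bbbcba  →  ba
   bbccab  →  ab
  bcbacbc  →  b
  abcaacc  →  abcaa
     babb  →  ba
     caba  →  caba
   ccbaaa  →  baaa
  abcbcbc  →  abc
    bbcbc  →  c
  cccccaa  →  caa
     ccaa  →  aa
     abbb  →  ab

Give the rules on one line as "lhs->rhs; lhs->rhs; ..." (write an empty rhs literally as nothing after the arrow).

acb->c; bb->; cb->; cc->

  | bbbcba => bcba => ba
  | bbccab => ccab => ab
  | bcbacbc => bacbc => bcc => b
  | abcaacc => abcaa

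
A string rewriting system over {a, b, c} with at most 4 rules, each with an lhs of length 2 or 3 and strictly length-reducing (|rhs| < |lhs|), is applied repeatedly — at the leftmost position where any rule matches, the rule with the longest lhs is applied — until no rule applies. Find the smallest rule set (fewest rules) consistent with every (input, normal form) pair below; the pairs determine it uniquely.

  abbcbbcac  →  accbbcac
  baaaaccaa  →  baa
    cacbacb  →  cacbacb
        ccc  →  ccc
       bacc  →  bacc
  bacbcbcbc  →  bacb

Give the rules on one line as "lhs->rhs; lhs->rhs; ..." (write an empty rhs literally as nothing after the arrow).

  | abbcbbcac => accbbcac
  | baaaaccaa => baacaa => baa
  | cacbacb
  | ccc

aac->; abb->ac; cbc->b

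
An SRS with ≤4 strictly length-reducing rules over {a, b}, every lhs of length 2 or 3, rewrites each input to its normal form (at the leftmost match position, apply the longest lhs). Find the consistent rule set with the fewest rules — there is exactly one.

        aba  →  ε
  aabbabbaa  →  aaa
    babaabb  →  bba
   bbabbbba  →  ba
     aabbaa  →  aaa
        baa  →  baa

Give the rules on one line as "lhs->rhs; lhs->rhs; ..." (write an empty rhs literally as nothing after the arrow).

  | aba => ε
  | aabbabbaa => aabbaa => aaa
  | babaabb => bbaabb => bba
  | bbabbbba => bbbbbba => abbba => ba

aba->; abb->; bab->bb; bbb->a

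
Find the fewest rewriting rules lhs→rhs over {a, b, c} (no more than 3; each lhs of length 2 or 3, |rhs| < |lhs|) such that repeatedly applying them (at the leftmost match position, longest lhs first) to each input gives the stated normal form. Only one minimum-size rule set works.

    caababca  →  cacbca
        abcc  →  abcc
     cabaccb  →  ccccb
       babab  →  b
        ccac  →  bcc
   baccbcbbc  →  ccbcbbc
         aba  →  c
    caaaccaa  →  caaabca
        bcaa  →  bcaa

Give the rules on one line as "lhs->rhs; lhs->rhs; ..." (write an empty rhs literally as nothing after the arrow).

aba->c; ba->; cca->bc

  | caababca => cacbca
  | abcc
  | cabaccb => ccccb
  | babab => bab => b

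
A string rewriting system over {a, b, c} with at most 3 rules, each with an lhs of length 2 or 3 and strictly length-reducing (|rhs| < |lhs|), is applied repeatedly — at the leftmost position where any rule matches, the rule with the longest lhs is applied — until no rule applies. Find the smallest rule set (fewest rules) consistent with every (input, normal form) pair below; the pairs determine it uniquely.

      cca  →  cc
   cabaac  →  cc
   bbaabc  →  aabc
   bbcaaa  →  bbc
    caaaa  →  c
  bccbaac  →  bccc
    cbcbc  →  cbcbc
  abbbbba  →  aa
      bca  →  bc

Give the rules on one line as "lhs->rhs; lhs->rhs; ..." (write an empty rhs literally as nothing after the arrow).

ba->a; ca->c

  | cca => cc
  | cabaac => cbaac => caac => cac => cc
  | bbaabc => baabc => aabc
  | bbcaaa => bbcaa => bbca => bbc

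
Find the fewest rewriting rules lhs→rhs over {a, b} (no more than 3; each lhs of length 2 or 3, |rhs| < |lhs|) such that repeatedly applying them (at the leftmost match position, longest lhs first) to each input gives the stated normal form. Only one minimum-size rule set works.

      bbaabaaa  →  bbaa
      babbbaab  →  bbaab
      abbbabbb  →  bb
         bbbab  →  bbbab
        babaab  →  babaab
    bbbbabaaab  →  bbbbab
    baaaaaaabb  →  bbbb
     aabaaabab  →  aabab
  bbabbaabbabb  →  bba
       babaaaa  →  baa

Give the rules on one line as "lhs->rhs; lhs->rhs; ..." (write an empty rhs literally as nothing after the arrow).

aaa->ba; abb->

  | bbaabaaa => bbaabba => bbaa
  | babbbaab => bbaab
  | abbbabbb => babbb => bb
  | bbbab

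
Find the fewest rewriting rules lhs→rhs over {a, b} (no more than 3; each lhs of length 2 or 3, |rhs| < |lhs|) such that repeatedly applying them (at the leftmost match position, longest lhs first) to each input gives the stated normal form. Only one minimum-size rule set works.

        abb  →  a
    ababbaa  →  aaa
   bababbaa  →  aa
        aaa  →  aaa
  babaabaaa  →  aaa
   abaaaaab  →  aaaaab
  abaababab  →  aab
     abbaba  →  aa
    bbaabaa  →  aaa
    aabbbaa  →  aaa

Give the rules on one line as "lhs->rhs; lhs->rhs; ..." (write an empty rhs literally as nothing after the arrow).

  | abb => a
  | ababbaa => abbaa => aaa
  | bababbaa => babbaa => bbaa => aa
  | aaa

ba->; bb->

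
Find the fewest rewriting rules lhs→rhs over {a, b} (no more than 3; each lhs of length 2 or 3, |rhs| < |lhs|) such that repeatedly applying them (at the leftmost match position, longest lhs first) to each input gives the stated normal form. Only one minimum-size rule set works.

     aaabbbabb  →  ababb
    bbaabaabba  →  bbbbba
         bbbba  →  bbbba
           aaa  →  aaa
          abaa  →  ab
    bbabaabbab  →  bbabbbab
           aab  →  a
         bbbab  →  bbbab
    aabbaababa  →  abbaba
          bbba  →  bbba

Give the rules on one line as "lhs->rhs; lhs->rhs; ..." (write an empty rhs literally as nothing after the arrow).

  | aaabbbabb => aabbabb => ababb
  | bbaabaabba => bbbaabba => bbbbba
  | bbbba
  | aaa

aab->a; baa->b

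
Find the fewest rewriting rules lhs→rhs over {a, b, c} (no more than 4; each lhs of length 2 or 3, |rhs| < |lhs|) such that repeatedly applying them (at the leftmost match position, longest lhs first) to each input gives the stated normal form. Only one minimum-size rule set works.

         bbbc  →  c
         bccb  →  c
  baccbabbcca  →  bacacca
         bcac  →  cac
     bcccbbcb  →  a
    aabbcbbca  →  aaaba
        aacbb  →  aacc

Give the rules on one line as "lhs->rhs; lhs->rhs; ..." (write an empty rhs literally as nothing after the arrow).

bc->c; cb->; cbb->cc; ccc->ab

  | bbbc => bbc => bc => c
  | bccb => ccb => c
  | baccbabbcca => bacabbcca => bacabcca => bacacca
  | bcac => cac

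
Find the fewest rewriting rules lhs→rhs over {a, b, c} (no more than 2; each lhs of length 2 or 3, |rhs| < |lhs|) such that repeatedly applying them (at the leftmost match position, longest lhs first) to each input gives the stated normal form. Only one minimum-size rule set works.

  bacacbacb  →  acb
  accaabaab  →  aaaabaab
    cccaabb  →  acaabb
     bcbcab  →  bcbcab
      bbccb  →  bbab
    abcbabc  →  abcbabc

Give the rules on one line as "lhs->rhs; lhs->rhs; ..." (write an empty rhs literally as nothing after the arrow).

bac->; cc->a

  | bacacbacb => acbacb => acb
  | accaabaab => aaaabaab
  | cccaabb => acaabb
  | bcbcab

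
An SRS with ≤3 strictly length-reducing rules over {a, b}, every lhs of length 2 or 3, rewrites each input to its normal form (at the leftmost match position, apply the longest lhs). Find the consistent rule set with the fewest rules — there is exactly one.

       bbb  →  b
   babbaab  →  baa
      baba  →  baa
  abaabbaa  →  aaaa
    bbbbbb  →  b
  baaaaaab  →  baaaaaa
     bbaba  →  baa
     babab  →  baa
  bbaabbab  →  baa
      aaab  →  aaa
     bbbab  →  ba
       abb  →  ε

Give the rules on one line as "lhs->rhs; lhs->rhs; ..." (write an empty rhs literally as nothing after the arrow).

ab->a; abb->; bb->b

  | bbb => bb => b
  | babbaab => baab => baa
  | baba => baa
  | abaabbaa => aaabbaa => aaaa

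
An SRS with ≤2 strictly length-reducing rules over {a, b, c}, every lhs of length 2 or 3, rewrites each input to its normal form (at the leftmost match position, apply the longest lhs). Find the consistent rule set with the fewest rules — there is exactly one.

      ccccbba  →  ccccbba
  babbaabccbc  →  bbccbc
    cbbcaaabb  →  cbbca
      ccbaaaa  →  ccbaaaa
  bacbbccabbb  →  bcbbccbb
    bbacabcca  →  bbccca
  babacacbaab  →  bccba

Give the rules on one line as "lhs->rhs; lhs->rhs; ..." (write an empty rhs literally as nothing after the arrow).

  | ccccbba
  | babbaabccbc => bbaabccbc => bbaccbc => bbccbc
  | cbbcaaabb => cbbcaab => cbbca
  | ccbaaaa

ab->; ac->c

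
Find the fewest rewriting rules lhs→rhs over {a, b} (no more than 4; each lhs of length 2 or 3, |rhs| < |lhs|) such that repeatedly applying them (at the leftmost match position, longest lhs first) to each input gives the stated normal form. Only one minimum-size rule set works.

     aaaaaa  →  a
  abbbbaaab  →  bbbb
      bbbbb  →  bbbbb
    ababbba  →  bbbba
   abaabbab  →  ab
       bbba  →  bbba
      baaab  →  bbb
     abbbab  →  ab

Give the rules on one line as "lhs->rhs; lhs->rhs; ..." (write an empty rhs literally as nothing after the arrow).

aa->a; aab->bb; abb->; bab->ab

  | aaaaaa => aaaaa => aaaa => aaa => aa => a
  | abbbbaaab => bbaaab => bbaab => bbbb
  | bbbbb
  | ababbba => aabbba => bbbba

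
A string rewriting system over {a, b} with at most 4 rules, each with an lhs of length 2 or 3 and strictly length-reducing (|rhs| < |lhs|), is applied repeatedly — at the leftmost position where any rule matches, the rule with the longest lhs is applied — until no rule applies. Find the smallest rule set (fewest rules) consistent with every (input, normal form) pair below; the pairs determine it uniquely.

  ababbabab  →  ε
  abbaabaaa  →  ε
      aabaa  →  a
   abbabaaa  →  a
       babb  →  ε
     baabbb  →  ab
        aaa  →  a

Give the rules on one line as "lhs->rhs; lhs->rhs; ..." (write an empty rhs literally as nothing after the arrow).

aa->; ba->; bab->ba; bbb->b

  | ababbabab => abababab => abaabab => aabab => bab => ba => ε
  | abbaabaaa => ababaaa => abaaaa => aaaa => aa => ε
  | aabaa => baa => a
  | abbabaaa => abbaaaa => abaaa => aaa => a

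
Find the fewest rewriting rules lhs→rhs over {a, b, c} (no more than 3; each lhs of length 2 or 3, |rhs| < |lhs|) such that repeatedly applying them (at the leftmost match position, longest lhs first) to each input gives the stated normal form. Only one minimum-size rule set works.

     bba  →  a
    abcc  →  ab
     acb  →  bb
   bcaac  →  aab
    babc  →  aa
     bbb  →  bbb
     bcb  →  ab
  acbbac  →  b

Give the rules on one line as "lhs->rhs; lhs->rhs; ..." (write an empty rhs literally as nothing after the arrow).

  | bba => ba => a
  | abcc => aac => ab
  | acb => bb
  | bcaac => aaac => aab

ac->b; ba->a; bc->a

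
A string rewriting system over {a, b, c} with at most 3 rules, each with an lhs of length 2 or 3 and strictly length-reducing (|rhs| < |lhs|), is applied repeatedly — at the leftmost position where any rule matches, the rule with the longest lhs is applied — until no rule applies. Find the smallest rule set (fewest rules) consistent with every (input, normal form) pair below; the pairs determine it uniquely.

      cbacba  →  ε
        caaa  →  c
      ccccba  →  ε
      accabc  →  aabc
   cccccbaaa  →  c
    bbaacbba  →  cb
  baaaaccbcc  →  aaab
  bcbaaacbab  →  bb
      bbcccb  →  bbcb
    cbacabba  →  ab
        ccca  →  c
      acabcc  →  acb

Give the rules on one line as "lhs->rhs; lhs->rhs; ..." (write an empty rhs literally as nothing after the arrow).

  | cbacba => ccba => ba => ε
  | caaa => caa => ca => c
  | ccccba => ccba => ba => ε
  | accabc => aabc

ba->; ca->c; cc->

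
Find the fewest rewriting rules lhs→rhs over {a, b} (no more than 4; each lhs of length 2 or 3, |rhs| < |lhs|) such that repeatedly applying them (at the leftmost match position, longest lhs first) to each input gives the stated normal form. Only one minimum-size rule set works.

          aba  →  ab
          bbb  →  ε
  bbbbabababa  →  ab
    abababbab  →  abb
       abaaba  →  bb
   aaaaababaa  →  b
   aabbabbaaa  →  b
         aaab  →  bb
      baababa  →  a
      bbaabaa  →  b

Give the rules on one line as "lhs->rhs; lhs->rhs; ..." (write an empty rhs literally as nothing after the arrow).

aa->b; ba->b; baa->aa; bbb->

  | aba => ab
  | bbb => ε
  | bbbbabababa => babababa => bbababa => bbbaba => aba => ab
  | abababbab => abbabbab => abbbbab => abab => abb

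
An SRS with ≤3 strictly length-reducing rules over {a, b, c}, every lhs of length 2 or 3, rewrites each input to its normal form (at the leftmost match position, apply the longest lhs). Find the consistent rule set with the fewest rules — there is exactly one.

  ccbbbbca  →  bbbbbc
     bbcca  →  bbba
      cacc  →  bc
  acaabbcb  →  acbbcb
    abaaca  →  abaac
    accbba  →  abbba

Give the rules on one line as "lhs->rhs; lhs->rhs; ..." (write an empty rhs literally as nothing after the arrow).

  | ccbbbbca => bbbbbca => bbbbbc
  | bbcca => bbba
  | cacc => ccc => bc
  | acaabbcb => acabbcb => acbbcb

ca->c; cc->b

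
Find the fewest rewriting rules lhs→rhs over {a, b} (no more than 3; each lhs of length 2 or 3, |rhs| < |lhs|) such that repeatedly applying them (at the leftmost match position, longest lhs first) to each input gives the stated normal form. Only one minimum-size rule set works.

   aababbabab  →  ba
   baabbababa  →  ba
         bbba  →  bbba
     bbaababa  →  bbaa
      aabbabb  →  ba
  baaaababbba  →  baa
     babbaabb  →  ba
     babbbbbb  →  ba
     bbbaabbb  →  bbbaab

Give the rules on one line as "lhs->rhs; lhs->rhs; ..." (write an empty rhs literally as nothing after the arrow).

aba->; abb->ba; bab->ba

  | aababbabab => abbabab => baabab => bab => ba
  | baabbababa => babaababa => baaababa => baaba => ba
  | bbba
  | bbaababa => bbaba => bbaa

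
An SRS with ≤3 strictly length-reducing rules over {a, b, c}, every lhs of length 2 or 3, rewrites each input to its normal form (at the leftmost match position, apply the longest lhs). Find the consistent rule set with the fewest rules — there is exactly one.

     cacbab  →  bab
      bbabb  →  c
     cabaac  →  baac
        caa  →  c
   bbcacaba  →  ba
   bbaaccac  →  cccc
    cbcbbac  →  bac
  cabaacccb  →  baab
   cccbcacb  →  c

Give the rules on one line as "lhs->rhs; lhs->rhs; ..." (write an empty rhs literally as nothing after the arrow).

bb->c; ca->c; cb->b

  | cacbab => ccbab => cbab => bab
  | bbabb => cabb => cbb => bb => c
  | cabaac => cbaac => baac
  | caa => ca => c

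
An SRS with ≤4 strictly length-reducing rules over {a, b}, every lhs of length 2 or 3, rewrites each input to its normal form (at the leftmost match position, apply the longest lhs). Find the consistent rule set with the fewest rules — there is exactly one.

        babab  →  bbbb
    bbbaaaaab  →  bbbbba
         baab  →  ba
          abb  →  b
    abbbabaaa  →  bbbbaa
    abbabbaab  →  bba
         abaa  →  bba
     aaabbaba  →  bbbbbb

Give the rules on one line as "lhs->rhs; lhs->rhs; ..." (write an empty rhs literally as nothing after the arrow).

aaa->bb; ab->; aba->bb

  | babab => bbbb
  | bbbaaaaab => bbbbbaab => bbbbba
  | baab => ba
  | abb => b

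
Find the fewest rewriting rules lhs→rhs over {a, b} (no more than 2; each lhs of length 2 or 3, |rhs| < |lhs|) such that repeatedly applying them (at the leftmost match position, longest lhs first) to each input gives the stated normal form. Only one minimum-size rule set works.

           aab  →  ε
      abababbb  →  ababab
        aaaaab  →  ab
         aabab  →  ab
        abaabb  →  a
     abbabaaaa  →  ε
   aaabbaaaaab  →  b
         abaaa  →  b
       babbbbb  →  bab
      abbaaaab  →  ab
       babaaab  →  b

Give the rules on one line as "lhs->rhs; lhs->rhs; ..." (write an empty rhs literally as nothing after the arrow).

  | aab => bb => ε
  | abababbb => ababab
  | aaaaab => baaab => bbab => ab
  | aabab => bbab => ab

aa->b; bb->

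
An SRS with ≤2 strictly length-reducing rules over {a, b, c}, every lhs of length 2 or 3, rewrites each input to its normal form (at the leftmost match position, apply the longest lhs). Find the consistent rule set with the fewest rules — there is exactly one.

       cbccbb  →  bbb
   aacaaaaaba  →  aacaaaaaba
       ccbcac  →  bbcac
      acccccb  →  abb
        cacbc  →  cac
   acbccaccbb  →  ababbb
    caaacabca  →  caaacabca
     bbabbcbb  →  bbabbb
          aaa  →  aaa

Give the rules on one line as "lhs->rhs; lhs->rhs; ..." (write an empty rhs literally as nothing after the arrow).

cb->; cc->b

  | cbccbb => ccbb => bbb
  | aacaaaaaba
  | ccbcac => bbcac
  | acccccb => abcccb => abbcb => abb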